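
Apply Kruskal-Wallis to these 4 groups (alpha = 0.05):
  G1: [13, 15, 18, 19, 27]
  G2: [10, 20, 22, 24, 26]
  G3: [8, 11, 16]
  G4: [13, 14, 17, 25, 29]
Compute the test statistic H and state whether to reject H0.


Step 1: Combine all N = 18 observations and assign midranks.
sorted (value, group, rank): (8,G3,1), (10,G2,2), (11,G3,3), (13,G1,4.5), (13,G4,4.5), (14,G4,6), (15,G1,7), (16,G3,8), (17,G4,9), (18,G1,10), (19,G1,11), (20,G2,12), (22,G2,13), (24,G2,14), (25,G4,15), (26,G2,16), (27,G1,17), (29,G4,18)
Step 2: Sum ranks within each group.
R_1 = 49.5 (n_1 = 5)
R_2 = 57 (n_2 = 5)
R_3 = 12 (n_3 = 3)
R_4 = 52.5 (n_4 = 5)
Step 3: H = 12/(N(N+1)) * sum(R_i^2/n_i) - 3(N+1)
     = 12/(18*19) * (49.5^2/5 + 57^2/5 + 12^2/3 + 52.5^2/5) - 3*19
     = 0.035088 * 1739.1 - 57
     = 4.021053.
Step 4: Ties present; correction factor C = 1 - 6/(18^3 - 18) = 0.998968. Corrected H = 4.021053 / 0.998968 = 4.025207.
Step 5: Under H0, H ~ chi^2(3); p-value = 0.258755.
Step 6: alpha = 0.05. fail to reject H0.

H = 4.0252, df = 3, p = 0.258755, fail to reject H0.


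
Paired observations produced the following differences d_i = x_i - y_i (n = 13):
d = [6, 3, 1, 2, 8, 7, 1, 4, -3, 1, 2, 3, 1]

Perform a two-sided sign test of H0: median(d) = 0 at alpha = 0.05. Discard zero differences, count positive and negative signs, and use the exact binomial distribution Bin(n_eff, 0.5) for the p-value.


Step 1: Discard zero differences. Original n = 13; n_eff = number of nonzero differences = 13.
Nonzero differences (with sign): +6, +3, +1, +2, +8, +7, +1, +4, -3, +1, +2, +3, +1
Step 2: Count signs: positive = 12, negative = 1.
Step 3: Under H0: P(positive) = 0.5, so the number of positives S ~ Bin(13, 0.5).
Step 4: Two-sided exact p-value = sum of Bin(13,0.5) probabilities at or below the observed probability = 0.003418.
Step 5: alpha = 0.05. reject H0.

n_eff = 13, pos = 12, neg = 1, p = 0.003418, reject H0.


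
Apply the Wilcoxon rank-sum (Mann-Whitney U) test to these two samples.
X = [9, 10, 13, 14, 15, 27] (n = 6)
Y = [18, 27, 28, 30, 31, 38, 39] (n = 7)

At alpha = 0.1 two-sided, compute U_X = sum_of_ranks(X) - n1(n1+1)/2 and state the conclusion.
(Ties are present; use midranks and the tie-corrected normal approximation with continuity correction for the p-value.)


Step 1: Combine and sort all 13 observations; assign midranks.
sorted (value, group): (9,X), (10,X), (13,X), (14,X), (15,X), (18,Y), (27,X), (27,Y), (28,Y), (30,Y), (31,Y), (38,Y), (39,Y)
ranks: 9->1, 10->2, 13->3, 14->4, 15->5, 18->6, 27->7.5, 27->7.5, 28->9, 30->10, 31->11, 38->12, 39->13
Step 2: Rank sum for X: R1 = 1 + 2 + 3 + 4 + 5 + 7.5 = 22.5.
Step 3: U_X = R1 - n1(n1+1)/2 = 22.5 - 6*7/2 = 22.5 - 21 = 1.5.
       U_Y = n1*n2 - U_X = 42 - 1.5 = 40.5.
Step 4: Ties are present, so use the tie-corrected normal approximation (with continuity correction) for the p-value.
Step 5: p-value = 0.006567; compare to alpha = 0.1. reject H0.

U_X = 1.5, p = 0.006567, reject H0 at alpha = 0.1.


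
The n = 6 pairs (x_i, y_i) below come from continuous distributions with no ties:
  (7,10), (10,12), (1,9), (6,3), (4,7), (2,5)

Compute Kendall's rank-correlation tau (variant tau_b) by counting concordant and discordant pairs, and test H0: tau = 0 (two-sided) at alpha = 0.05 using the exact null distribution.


Step 1: Enumerate the 15 unordered pairs (i,j) with i<j and classify each by sign(x_j-x_i) * sign(y_j-y_i).
  (1,2):dx=+3,dy=+2->C; (1,3):dx=-6,dy=-1->C; (1,4):dx=-1,dy=-7->C; (1,5):dx=-3,dy=-3->C
  (1,6):dx=-5,dy=-5->C; (2,3):dx=-9,dy=-3->C; (2,4):dx=-4,dy=-9->C; (2,5):dx=-6,dy=-5->C
  (2,6):dx=-8,dy=-7->C; (3,4):dx=+5,dy=-6->D; (3,5):dx=+3,dy=-2->D; (3,6):dx=+1,dy=-4->D
  (4,5):dx=-2,dy=+4->D; (4,6):dx=-4,dy=+2->D; (5,6):dx=-2,dy=-2->C
Step 2: C = 10, D = 5, total pairs = 15.
Step 3: tau = (C - D)/(n(n-1)/2) = (10 - 5)/15 = 0.333333.
Step 4: Exact two-sided p-value (enumerate n! = 720 permutations of y under H0): p = 0.469444.
Step 5: alpha = 0.05. fail to reject H0.

tau_b = 0.3333 (C=10, D=5), p = 0.469444, fail to reject H0.


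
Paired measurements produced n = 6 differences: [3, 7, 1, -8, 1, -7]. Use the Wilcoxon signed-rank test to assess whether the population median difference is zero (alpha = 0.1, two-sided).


Step 1: Drop any zero differences (none here) and take |d_i|.
|d| = [3, 7, 1, 8, 1, 7]
Step 2: Midrank |d_i| (ties get averaged ranks).
ranks: |3|->3, |7|->4.5, |1|->1.5, |8|->6, |1|->1.5, |7|->4.5
Step 3: Attach original signs; sum ranks with positive sign and with negative sign.
W+ = 3 + 4.5 + 1.5 + 1.5 = 10.5
W- = 6 + 4.5 = 10.5
(Check: W+ + W- = 21 should equal n(n+1)/2 = 21.)
Step 4: Test statistic W = min(W+, W-) = 10.5.
Step 5: Ties in |d|, so use the tie-corrected normal approximation.
        E[W] = n(n+1)/4 = 6*7/4 = 10.5.
        Tie groups: |d|=1 (t=2), |d|=7 (t=2); sum(t^3 - t) = 12.
        Var[W] = n(n+1)(2n+1)/24 - sum(t^3-t)/48 = 546/24 - 12/48 = 22.5.
        z = (W - E[W]) / sqrt(Var[W]) = (10.5 - 10.5) / 4.7434 = 0.0000.
        Two-sided p = 2*Phi(z) = 1.000000.
Step 6: alpha = 0.1. fail to reject H0.

W+ = 10.5, W- = 10.5, W = min = 10.5, p = 1.000000, fail to reject H0.


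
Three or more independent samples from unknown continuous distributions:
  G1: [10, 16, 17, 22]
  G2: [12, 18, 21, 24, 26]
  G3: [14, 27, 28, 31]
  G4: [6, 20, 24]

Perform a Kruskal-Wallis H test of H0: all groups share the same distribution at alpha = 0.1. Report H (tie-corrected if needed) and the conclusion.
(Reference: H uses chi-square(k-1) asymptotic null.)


Step 1: Combine all N = 16 observations and assign midranks.
sorted (value, group, rank): (6,G4,1), (10,G1,2), (12,G2,3), (14,G3,4), (16,G1,5), (17,G1,6), (18,G2,7), (20,G4,8), (21,G2,9), (22,G1,10), (24,G2,11.5), (24,G4,11.5), (26,G2,13), (27,G3,14), (28,G3,15), (31,G3,16)
Step 2: Sum ranks within each group.
R_1 = 23 (n_1 = 4)
R_2 = 43.5 (n_2 = 5)
R_3 = 49 (n_3 = 4)
R_4 = 20.5 (n_4 = 3)
Step 3: H = 12/(N(N+1)) * sum(R_i^2/n_i) - 3(N+1)
     = 12/(16*17) * (23^2/4 + 43.5^2/5 + 49^2/4 + 20.5^2/3) - 3*17
     = 0.044118 * 1251.03 - 51
     = 4.192647.
Step 4: Ties present; correction factor C = 1 - 6/(16^3 - 16) = 0.998529. Corrected H = 4.192647 / 0.998529 = 4.198822.
Step 5: Under H0, H ~ chi^2(3); p-value = 0.240780.
Step 6: alpha = 0.1. fail to reject H0.

H = 4.1988, df = 3, p = 0.240780, fail to reject H0.


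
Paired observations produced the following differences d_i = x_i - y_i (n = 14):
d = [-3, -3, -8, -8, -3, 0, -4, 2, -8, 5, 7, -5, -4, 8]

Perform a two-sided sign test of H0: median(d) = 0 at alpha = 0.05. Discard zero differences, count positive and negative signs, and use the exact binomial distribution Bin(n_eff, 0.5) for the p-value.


Step 1: Discard zero differences. Original n = 14; n_eff = number of nonzero differences = 13.
Nonzero differences (with sign): -3, -3, -8, -8, -3, -4, +2, -8, +5, +7, -5, -4, +8
Step 2: Count signs: positive = 4, negative = 9.
Step 3: Under H0: P(positive) = 0.5, so the number of positives S ~ Bin(13, 0.5).
Step 4: Two-sided exact p-value = sum of Bin(13,0.5) probabilities at or below the observed probability = 0.266846.
Step 5: alpha = 0.05. fail to reject H0.

n_eff = 13, pos = 4, neg = 9, p = 0.266846, fail to reject H0.


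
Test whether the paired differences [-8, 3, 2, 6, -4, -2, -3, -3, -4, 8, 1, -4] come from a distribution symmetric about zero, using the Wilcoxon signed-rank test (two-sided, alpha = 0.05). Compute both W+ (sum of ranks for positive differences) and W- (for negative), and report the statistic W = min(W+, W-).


Step 1: Drop any zero differences (none here) and take |d_i|.
|d| = [8, 3, 2, 6, 4, 2, 3, 3, 4, 8, 1, 4]
Step 2: Midrank |d_i| (ties get averaged ranks).
ranks: |8|->11.5, |3|->5, |2|->2.5, |6|->10, |4|->8, |2|->2.5, |3|->5, |3|->5, |4|->8, |8|->11.5, |1|->1, |4|->8
Step 3: Attach original signs; sum ranks with positive sign and with negative sign.
W+ = 5 + 2.5 + 10 + 11.5 + 1 = 30
W- = 11.5 + 8 + 2.5 + 5 + 5 + 8 + 8 = 48
(Check: W+ + W- = 78 should equal n(n+1)/2 = 78.)
Step 4: Test statistic W = min(W+, W-) = 30.
Step 5: Ties in |d|, so use the tie-corrected normal approximation.
        E[W] = n(n+1)/4 = 12*13/4 = 39.
        Tie groups: |d|=2 (t=2), |d|=3 (t=3), |d|=4 (t=3), |d|=8 (t=2); sum(t^3 - t) = 60.
        Var[W] = n(n+1)(2n+1)/24 - sum(t^3-t)/48 = 3900/24 - 60/48 = 161.25.
        z = (W - E[W]) / sqrt(Var[W]) = (30 - 39) / 12.6984 = -0.7087.
        Two-sided p = 2*Phi(z) = 0.478480.
Step 6: alpha = 0.05. fail to reject H0.

W+ = 30, W- = 48, W = min = 30, p = 0.478480, fail to reject H0.


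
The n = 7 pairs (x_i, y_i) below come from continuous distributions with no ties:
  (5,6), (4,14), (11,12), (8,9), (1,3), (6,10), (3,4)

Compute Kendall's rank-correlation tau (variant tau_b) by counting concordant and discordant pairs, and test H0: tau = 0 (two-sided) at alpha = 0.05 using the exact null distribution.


Step 1: Enumerate the 21 unordered pairs (i,j) with i<j and classify each by sign(x_j-x_i) * sign(y_j-y_i).
  (1,2):dx=-1,dy=+8->D; (1,3):dx=+6,dy=+6->C; (1,4):dx=+3,dy=+3->C; (1,5):dx=-4,dy=-3->C
  (1,6):dx=+1,dy=+4->C; (1,7):dx=-2,dy=-2->C; (2,3):dx=+7,dy=-2->D; (2,4):dx=+4,dy=-5->D
  (2,5):dx=-3,dy=-11->C; (2,6):dx=+2,dy=-4->D; (2,7):dx=-1,dy=-10->C; (3,4):dx=-3,dy=-3->C
  (3,5):dx=-10,dy=-9->C; (3,6):dx=-5,dy=-2->C; (3,7):dx=-8,dy=-8->C; (4,5):dx=-7,dy=-6->C
  (4,6):dx=-2,dy=+1->D; (4,7):dx=-5,dy=-5->C; (5,6):dx=+5,dy=+7->C; (5,7):dx=+2,dy=+1->C
  (6,7):dx=-3,dy=-6->C
Step 2: C = 16, D = 5, total pairs = 21.
Step 3: tau = (C - D)/(n(n-1)/2) = (16 - 5)/21 = 0.523810.
Step 4: Exact two-sided p-value (enumerate n! = 5040 permutations of y under H0): p = 0.136111.
Step 5: alpha = 0.05. fail to reject H0.

tau_b = 0.5238 (C=16, D=5), p = 0.136111, fail to reject H0.


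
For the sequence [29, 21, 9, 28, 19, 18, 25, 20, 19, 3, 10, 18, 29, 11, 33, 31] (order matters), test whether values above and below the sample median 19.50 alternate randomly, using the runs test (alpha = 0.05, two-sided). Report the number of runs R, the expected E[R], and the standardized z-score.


Step 1: Compute median = 19.50; label A = above, B = below.
Labels in order: AABABBAABBBBABAA  (n_A = 8, n_B = 8)
Step 2: Count runs R = 9.
Step 3: Under H0 (random ordering), E[R] = 2*n_A*n_B/(n_A+n_B) + 1 = 2*8*8/16 + 1 = 9.0000.
        Var[R] = 2*n_A*n_B*(2*n_A*n_B - n_A - n_B) / ((n_A+n_B)^2 * (n_A+n_B-1)) = 14336/3840 = 3.7333.
        SD[R] = 1.9322.
Step 4: R = E[R], so z = 0 with no continuity correction.
Step 5: Two-sided p-value via normal approximation = 2*(1 - Phi(|z|)) = 1.000000.
Step 6: alpha = 0.05. fail to reject H0.

R = 9, z = 0.0000, p = 1.000000, fail to reject H0.


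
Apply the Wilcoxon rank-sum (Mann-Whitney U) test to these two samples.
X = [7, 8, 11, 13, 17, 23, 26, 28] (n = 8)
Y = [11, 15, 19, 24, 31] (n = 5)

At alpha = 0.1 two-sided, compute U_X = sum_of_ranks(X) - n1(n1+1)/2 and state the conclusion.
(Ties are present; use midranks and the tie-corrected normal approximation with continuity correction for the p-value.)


Step 1: Combine and sort all 13 observations; assign midranks.
sorted (value, group): (7,X), (8,X), (11,X), (11,Y), (13,X), (15,Y), (17,X), (19,Y), (23,X), (24,Y), (26,X), (28,X), (31,Y)
ranks: 7->1, 8->2, 11->3.5, 11->3.5, 13->5, 15->6, 17->7, 19->8, 23->9, 24->10, 26->11, 28->12, 31->13
Step 2: Rank sum for X: R1 = 1 + 2 + 3.5 + 5 + 7 + 9 + 11 + 12 = 50.5.
Step 3: U_X = R1 - n1(n1+1)/2 = 50.5 - 8*9/2 = 50.5 - 36 = 14.5.
       U_Y = n1*n2 - U_X = 40 - 14.5 = 25.5.
Step 4: Ties are present, so use the tie-corrected normal approximation (with continuity correction) for the p-value.
Step 5: p-value = 0.463600; compare to alpha = 0.1. fail to reject H0.

U_X = 14.5, p = 0.463600, fail to reject H0 at alpha = 0.1.


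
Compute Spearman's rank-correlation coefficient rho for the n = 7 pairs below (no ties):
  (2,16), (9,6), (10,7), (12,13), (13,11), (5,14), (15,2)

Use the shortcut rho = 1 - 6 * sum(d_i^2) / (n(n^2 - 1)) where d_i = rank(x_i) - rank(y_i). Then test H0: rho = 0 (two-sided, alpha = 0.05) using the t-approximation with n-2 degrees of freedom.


Step 1: Rank x and y separately (midranks; no ties here).
rank(x): 2->1, 9->3, 10->4, 12->5, 13->6, 5->2, 15->7
rank(y): 16->7, 6->2, 7->3, 13->5, 11->4, 14->6, 2->1
Step 2: d_i = R_x(i) - R_y(i); compute d_i^2.
  (1-7)^2=36, (3-2)^2=1, (4-3)^2=1, (5-5)^2=0, (6-4)^2=4, (2-6)^2=16, (7-1)^2=36
sum(d^2) = 94.
Step 3: rho = 1 - 6*94 / (7*(7^2 - 1)) = 1 - 564/336 = -0.678571.
Step 4: Under H0, t = rho * sqrt((n-2)/(1-rho^2)) = -2.0657 ~ t(5).
Step 5: Two-sided p-value from the t-distribution with 5 df = 0.093750.
Step 6: alpha = 0.05. fail to reject H0.

rho = -0.6786, p = 0.093750, fail to reject H0 at alpha = 0.05.


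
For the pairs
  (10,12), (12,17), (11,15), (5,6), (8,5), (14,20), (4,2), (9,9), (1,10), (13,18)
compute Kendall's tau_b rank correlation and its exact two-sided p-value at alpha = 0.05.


Step 1: Enumerate the 45 unordered pairs (i,j) with i<j and classify each by sign(x_j-x_i) * sign(y_j-y_i).
  (1,2):dx=+2,dy=+5->C; (1,3):dx=+1,dy=+3->C; (1,4):dx=-5,dy=-6->C; (1,5):dx=-2,dy=-7->C
  (1,6):dx=+4,dy=+8->C; (1,7):dx=-6,dy=-10->C; (1,8):dx=-1,dy=-3->C; (1,9):dx=-9,dy=-2->C
  (1,10):dx=+3,dy=+6->C; (2,3):dx=-1,dy=-2->C; (2,4):dx=-7,dy=-11->C; (2,5):dx=-4,dy=-12->C
  (2,6):dx=+2,dy=+3->C; (2,7):dx=-8,dy=-15->C; (2,8):dx=-3,dy=-8->C; (2,9):dx=-11,dy=-7->C
  (2,10):dx=+1,dy=+1->C; (3,4):dx=-6,dy=-9->C; (3,5):dx=-3,dy=-10->C; (3,6):dx=+3,dy=+5->C
  (3,7):dx=-7,dy=-13->C; (3,8):dx=-2,dy=-6->C; (3,9):dx=-10,dy=-5->C; (3,10):dx=+2,dy=+3->C
  (4,5):dx=+3,dy=-1->D; (4,6):dx=+9,dy=+14->C; (4,7):dx=-1,dy=-4->C; (4,8):dx=+4,dy=+3->C
  (4,9):dx=-4,dy=+4->D; (4,10):dx=+8,dy=+12->C; (5,6):dx=+6,dy=+15->C; (5,7):dx=-4,dy=-3->C
  (5,8):dx=+1,dy=+4->C; (5,9):dx=-7,dy=+5->D; (5,10):dx=+5,dy=+13->C; (6,7):dx=-10,dy=-18->C
  (6,8):dx=-5,dy=-11->C; (6,9):dx=-13,dy=-10->C; (6,10):dx=-1,dy=-2->C; (7,8):dx=+5,dy=+7->C
  (7,9):dx=-3,dy=+8->D; (7,10):dx=+9,dy=+16->C; (8,9):dx=-8,dy=+1->D; (8,10):dx=+4,dy=+9->C
  (9,10):dx=+12,dy=+8->C
Step 2: C = 40, D = 5, total pairs = 45.
Step 3: tau = (C - D)/(n(n-1)/2) = (40 - 5)/45 = 0.777778.
Step 4: Exact two-sided p-value (enumerate n! = 3628800 permutations of y under H0): p = 0.000946.
Step 5: alpha = 0.05. reject H0.

tau_b = 0.7778 (C=40, D=5), p = 0.000946, reject H0.


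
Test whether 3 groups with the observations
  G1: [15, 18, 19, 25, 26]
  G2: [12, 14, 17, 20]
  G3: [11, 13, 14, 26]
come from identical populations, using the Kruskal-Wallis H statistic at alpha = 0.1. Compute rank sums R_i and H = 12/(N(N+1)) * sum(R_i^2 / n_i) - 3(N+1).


Step 1: Combine all N = 13 observations and assign midranks.
sorted (value, group, rank): (11,G3,1), (12,G2,2), (13,G3,3), (14,G2,4.5), (14,G3,4.5), (15,G1,6), (17,G2,7), (18,G1,8), (19,G1,9), (20,G2,10), (25,G1,11), (26,G1,12.5), (26,G3,12.5)
Step 2: Sum ranks within each group.
R_1 = 46.5 (n_1 = 5)
R_2 = 23.5 (n_2 = 4)
R_3 = 21 (n_3 = 4)
Step 3: H = 12/(N(N+1)) * sum(R_i^2/n_i) - 3(N+1)
     = 12/(13*14) * (46.5^2/5 + 23.5^2/4 + 21^2/4) - 3*14
     = 0.065934 * 680.763 - 42
     = 2.885440.
Step 4: Ties present; correction factor C = 1 - 12/(13^3 - 13) = 0.994505. Corrected H = 2.885440 / 0.994505 = 2.901381.
Step 5: Under H0, H ~ chi^2(2); p-value = 0.234408.
Step 6: alpha = 0.1. fail to reject H0.

H = 2.9014, df = 2, p = 0.234408, fail to reject H0.


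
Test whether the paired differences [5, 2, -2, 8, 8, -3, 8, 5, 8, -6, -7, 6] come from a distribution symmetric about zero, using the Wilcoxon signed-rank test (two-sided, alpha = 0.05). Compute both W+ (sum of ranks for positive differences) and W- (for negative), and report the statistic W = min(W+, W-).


Step 1: Drop any zero differences (none here) and take |d_i|.
|d| = [5, 2, 2, 8, 8, 3, 8, 5, 8, 6, 7, 6]
Step 2: Midrank |d_i| (ties get averaged ranks).
ranks: |5|->4.5, |2|->1.5, |2|->1.5, |8|->10.5, |8|->10.5, |3|->3, |8|->10.5, |5|->4.5, |8|->10.5, |6|->6.5, |7|->8, |6|->6.5
Step 3: Attach original signs; sum ranks with positive sign and with negative sign.
W+ = 4.5 + 1.5 + 10.5 + 10.5 + 10.5 + 4.5 + 10.5 + 6.5 = 59
W- = 1.5 + 3 + 6.5 + 8 = 19
(Check: W+ + W- = 78 should equal n(n+1)/2 = 78.)
Step 4: Test statistic W = min(W+, W-) = 19.
Step 5: Ties in |d|, so use the tie-corrected normal approximation.
        E[W] = n(n+1)/4 = 12*13/4 = 39.
        Tie groups: |d|=2 (t=2), |d|=5 (t=2), |d|=6 (t=2), |d|=8 (t=4); sum(t^3 - t) = 78.
        Var[W] = n(n+1)(2n+1)/24 - sum(t^3-t)/48 = 3900/24 - 78/48 = 160.875.
        z = (W - E[W]) / sqrt(Var[W]) = (19 - 39) / 12.6837 = -1.5768.
        Two-sided p = 2*Phi(z) = 0.114834.
Step 6: alpha = 0.05. fail to reject H0.

W+ = 59, W- = 19, W = min = 19, p = 0.114834, fail to reject H0.


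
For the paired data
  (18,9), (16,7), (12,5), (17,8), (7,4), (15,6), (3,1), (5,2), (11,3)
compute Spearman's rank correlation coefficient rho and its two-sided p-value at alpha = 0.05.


Step 1: Rank x and y separately (midranks; no ties here).
rank(x): 18->9, 16->7, 12->5, 17->8, 7->3, 15->6, 3->1, 5->2, 11->4
rank(y): 9->9, 7->7, 5->5, 8->8, 4->4, 6->6, 1->1, 2->2, 3->3
Step 2: d_i = R_x(i) - R_y(i); compute d_i^2.
  (9-9)^2=0, (7-7)^2=0, (5-5)^2=0, (8-8)^2=0, (3-4)^2=1, (6-6)^2=0, (1-1)^2=0, (2-2)^2=0, (4-3)^2=1
sum(d^2) = 2.
Step 3: rho = 1 - 6*2 / (9*(9^2 - 1)) = 1 - 12/720 = 0.983333.
Step 4: Under H0, t = rho * sqrt((n-2)/(1-rho^2)) = 14.3096 ~ t(7).
Step 5: Two-sided p-value from the t-distribution with 7 df = 0.000002.
Step 6: alpha = 0.05. reject H0.

rho = 0.9833, p = 0.000002, reject H0 at alpha = 0.05.


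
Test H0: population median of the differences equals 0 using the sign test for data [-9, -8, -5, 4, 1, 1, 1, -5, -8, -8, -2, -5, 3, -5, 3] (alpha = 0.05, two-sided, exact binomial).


Step 1: Discard zero differences. Original n = 15; n_eff = number of nonzero differences = 15.
Nonzero differences (with sign): -9, -8, -5, +4, +1, +1, +1, -5, -8, -8, -2, -5, +3, -5, +3
Step 2: Count signs: positive = 6, negative = 9.
Step 3: Under H0: P(positive) = 0.5, so the number of positives S ~ Bin(15, 0.5).
Step 4: Two-sided exact p-value = sum of Bin(15,0.5) probabilities at or below the observed probability = 0.607239.
Step 5: alpha = 0.05. fail to reject H0.

n_eff = 15, pos = 6, neg = 9, p = 0.607239, fail to reject H0.


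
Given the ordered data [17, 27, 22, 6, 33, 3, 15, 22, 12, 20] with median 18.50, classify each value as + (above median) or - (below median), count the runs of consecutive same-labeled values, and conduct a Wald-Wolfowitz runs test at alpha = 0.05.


Step 1: Compute median = 18.50; label A = above, B = below.
Labels in order: BAABABBABA  (n_A = 5, n_B = 5)
Step 2: Count runs R = 8.
Step 3: Under H0 (random ordering), E[R] = 2*n_A*n_B/(n_A+n_B) + 1 = 2*5*5/10 + 1 = 6.0000.
        Var[R] = 2*n_A*n_B*(2*n_A*n_B - n_A - n_B) / ((n_A+n_B)^2 * (n_A+n_B-1)) = 2000/900 = 2.2222.
        SD[R] = 1.4907.
Step 4: Continuity-corrected z = (R - 0.5 - E[R]) / SD[R] = (8 - 0.5 - 6.0000) / 1.4907 = 1.0062.
Step 5: Two-sided p-value via normal approximation = 2*(1 - Phi(|z|)) = 0.314305.
Step 6: alpha = 0.05. fail to reject H0.

R = 8, z = 1.0062, p = 0.314305, fail to reject H0.


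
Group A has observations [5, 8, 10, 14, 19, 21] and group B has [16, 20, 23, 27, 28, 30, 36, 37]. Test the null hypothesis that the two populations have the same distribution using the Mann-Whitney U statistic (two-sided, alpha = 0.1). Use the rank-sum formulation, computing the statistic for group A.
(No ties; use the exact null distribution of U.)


Step 1: Combine and sort all 14 observations; assign midranks.
sorted (value, group): (5,X), (8,X), (10,X), (14,X), (16,Y), (19,X), (20,Y), (21,X), (23,Y), (27,Y), (28,Y), (30,Y), (36,Y), (37,Y)
ranks: 5->1, 8->2, 10->3, 14->4, 16->5, 19->6, 20->7, 21->8, 23->9, 27->10, 28->11, 30->12, 36->13, 37->14
Step 2: Rank sum for X: R1 = 1 + 2 + 3 + 4 + 6 + 8 = 24.
Step 3: U_X = R1 - n1(n1+1)/2 = 24 - 6*7/2 = 24 - 21 = 3.
       U_Y = n1*n2 - U_X = 48 - 3 = 45.
Step 4: No ties, so the exact null distribution of U (based on enumerating the C(14,6) = 3003 equally likely rank assignments) gives the two-sided p-value.
Step 5: p-value = 0.004662; compare to alpha = 0.1. reject H0.

U_X = 3, p = 0.004662, reject H0 at alpha = 0.1.


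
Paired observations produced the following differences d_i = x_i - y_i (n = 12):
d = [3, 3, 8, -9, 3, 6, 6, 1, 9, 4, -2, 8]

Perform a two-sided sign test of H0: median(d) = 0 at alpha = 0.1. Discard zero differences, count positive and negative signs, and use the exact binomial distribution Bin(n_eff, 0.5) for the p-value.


Step 1: Discard zero differences. Original n = 12; n_eff = number of nonzero differences = 12.
Nonzero differences (with sign): +3, +3, +8, -9, +3, +6, +6, +1, +9, +4, -2, +8
Step 2: Count signs: positive = 10, negative = 2.
Step 3: Under H0: P(positive) = 0.5, so the number of positives S ~ Bin(12, 0.5).
Step 4: Two-sided exact p-value = sum of Bin(12,0.5) probabilities at or below the observed probability = 0.038574.
Step 5: alpha = 0.1. reject H0.

n_eff = 12, pos = 10, neg = 2, p = 0.038574, reject H0.


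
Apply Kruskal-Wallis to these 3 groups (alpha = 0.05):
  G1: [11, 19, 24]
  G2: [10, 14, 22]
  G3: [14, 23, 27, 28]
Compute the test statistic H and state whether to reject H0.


Step 1: Combine all N = 10 observations and assign midranks.
sorted (value, group, rank): (10,G2,1), (11,G1,2), (14,G2,3.5), (14,G3,3.5), (19,G1,5), (22,G2,6), (23,G3,7), (24,G1,8), (27,G3,9), (28,G3,10)
Step 2: Sum ranks within each group.
R_1 = 15 (n_1 = 3)
R_2 = 10.5 (n_2 = 3)
R_3 = 29.5 (n_3 = 4)
Step 3: H = 12/(N(N+1)) * sum(R_i^2/n_i) - 3(N+1)
     = 12/(10*11) * (15^2/3 + 10.5^2/3 + 29.5^2/4) - 3*11
     = 0.109091 * 329.312 - 33
     = 2.925000.
Step 4: Ties present; correction factor C = 1 - 6/(10^3 - 10) = 0.993939. Corrected H = 2.925000 / 0.993939 = 2.942835.
Step 5: Under H0, H ~ chi^2(2); p-value = 0.229600.
Step 6: alpha = 0.05. fail to reject H0.

H = 2.9428, df = 2, p = 0.229600, fail to reject H0.


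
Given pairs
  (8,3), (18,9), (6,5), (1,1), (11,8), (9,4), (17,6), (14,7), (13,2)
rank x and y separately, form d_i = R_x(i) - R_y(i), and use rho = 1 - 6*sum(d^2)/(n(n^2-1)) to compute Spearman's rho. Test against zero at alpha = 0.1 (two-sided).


Step 1: Rank x and y separately (midranks; no ties here).
rank(x): 8->3, 18->9, 6->2, 1->1, 11->5, 9->4, 17->8, 14->7, 13->6
rank(y): 3->3, 9->9, 5->5, 1->1, 8->8, 4->4, 6->6, 7->7, 2->2
Step 2: d_i = R_x(i) - R_y(i); compute d_i^2.
  (3-3)^2=0, (9-9)^2=0, (2-5)^2=9, (1-1)^2=0, (5-8)^2=9, (4-4)^2=0, (8-6)^2=4, (7-7)^2=0, (6-2)^2=16
sum(d^2) = 38.
Step 3: rho = 1 - 6*38 / (9*(9^2 - 1)) = 1 - 228/720 = 0.683333.
Step 4: Under H0, t = rho * sqrt((n-2)/(1-rho^2)) = 2.4763 ~ t(7).
Step 5: Two-sided p-value from the t-distribution with 7 df = 0.042442.
Step 6: alpha = 0.1. reject H0.

rho = 0.6833, p = 0.042442, reject H0 at alpha = 0.1.


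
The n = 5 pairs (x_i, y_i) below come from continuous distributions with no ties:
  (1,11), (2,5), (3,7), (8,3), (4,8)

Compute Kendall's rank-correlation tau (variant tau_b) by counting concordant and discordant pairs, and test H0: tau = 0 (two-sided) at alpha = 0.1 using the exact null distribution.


Step 1: Enumerate the 10 unordered pairs (i,j) with i<j and classify each by sign(x_j-x_i) * sign(y_j-y_i).
  (1,2):dx=+1,dy=-6->D; (1,3):dx=+2,dy=-4->D; (1,4):dx=+7,dy=-8->D; (1,5):dx=+3,dy=-3->D
  (2,3):dx=+1,dy=+2->C; (2,4):dx=+6,dy=-2->D; (2,5):dx=+2,dy=+3->C; (3,4):dx=+5,dy=-4->D
  (3,5):dx=+1,dy=+1->C; (4,5):dx=-4,dy=+5->D
Step 2: C = 3, D = 7, total pairs = 10.
Step 3: tau = (C - D)/(n(n-1)/2) = (3 - 7)/10 = -0.400000.
Step 4: Exact two-sided p-value (enumerate n! = 120 permutations of y under H0): p = 0.483333.
Step 5: alpha = 0.1. fail to reject H0.

tau_b = -0.4000 (C=3, D=7), p = 0.483333, fail to reject H0.


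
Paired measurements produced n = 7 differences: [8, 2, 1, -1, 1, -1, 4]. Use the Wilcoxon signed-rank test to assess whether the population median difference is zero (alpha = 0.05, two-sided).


Step 1: Drop any zero differences (none here) and take |d_i|.
|d| = [8, 2, 1, 1, 1, 1, 4]
Step 2: Midrank |d_i| (ties get averaged ranks).
ranks: |8|->7, |2|->5, |1|->2.5, |1|->2.5, |1|->2.5, |1|->2.5, |4|->6
Step 3: Attach original signs; sum ranks with positive sign and with negative sign.
W+ = 7 + 5 + 2.5 + 2.5 + 6 = 23
W- = 2.5 + 2.5 = 5
(Check: W+ + W- = 28 should equal n(n+1)/2 = 28.)
Step 4: Test statistic W = min(W+, W-) = 5.
Step 5: Ties in |d|, so use the tie-corrected normal approximation.
        E[W] = n(n+1)/4 = 7*8/4 = 14.
        Tie groups: |d|=1 (t=4); sum(t^3 - t) = 60.
        Var[W] = n(n+1)(2n+1)/24 - sum(t^3-t)/48 = 840/24 - 60/48 = 33.75.
        z = (W - E[W]) / sqrt(Var[W]) = (5 - 14) / 5.8095 = -1.5492.
        Two-sided p = 2*Phi(z) = 0.121335.
Step 6: alpha = 0.05. fail to reject H0.

W+ = 23, W- = 5, W = min = 5, p = 0.121335, fail to reject H0.


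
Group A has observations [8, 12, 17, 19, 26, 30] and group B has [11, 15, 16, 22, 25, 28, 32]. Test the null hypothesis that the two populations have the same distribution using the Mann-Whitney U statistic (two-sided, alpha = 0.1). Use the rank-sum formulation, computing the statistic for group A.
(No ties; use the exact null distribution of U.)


Step 1: Combine and sort all 13 observations; assign midranks.
sorted (value, group): (8,X), (11,Y), (12,X), (15,Y), (16,Y), (17,X), (19,X), (22,Y), (25,Y), (26,X), (28,Y), (30,X), (32,Y)
ranks: 8->1, 11->2, 12->3, 15->4, 16->5, 17->6, 19->7, 22->8, 25->9, 26->10, 28->11, 30->12, 32->13
Step 2: Rank sum for X: R1 = 1 + 3 + 6 + 7 + 10 + 12 = 39.
Step 3: U_X = R1 - n1(n1+1)/2 = 39 - 6*7/2 = 39 - 21 = 18.
       U_Y = n1*n2 - U_X = 42 - 18 = 24.
Step 4: No ties, so the exact null distribution of U (based on enumerating the C(13,6) = 1716 equally likely rank assignments) gives the two-sided p-value.
Step 5: p-value = 0.730769; compare to alpha = 0.1. fail to reject H0.

U_X = 18, p = 0.730769, fail to reject H0 at alpha = 0.1.


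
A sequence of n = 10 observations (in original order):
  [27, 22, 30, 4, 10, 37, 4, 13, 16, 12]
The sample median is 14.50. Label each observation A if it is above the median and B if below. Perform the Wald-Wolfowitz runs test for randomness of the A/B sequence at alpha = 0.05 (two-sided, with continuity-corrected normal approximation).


Step 1: Compute median = 14.50; label A = above, B = below.
Labels in order: AAABBABBAB  (n_A = 5, n_B = 5)
Step 2: Count runs R = 6.
Step 3: Under H0 (random ordering), E[R] = 2*n_A*n_B/(n_A+n_B) + 1 = 2*5*5/10 + 1 = 6.0000.
        Var[R] = 2*n_A*n_B*(2*n_A*n_B - n_A - n_B) / ((n_A+n_B)^2 * (n_A+n_B-1)) = 2000/900 = 2.2222.
        SD[R] = 1.4907.
Step 4: R = E[R], so z = 0 with no continuity correction.
Step 5: Two-sided p-value via normal approximation = 2*(1 - Phi(|z|)) = 1.000000.
Step 6: alpha = 0.05. fail to reject H0.

R = 6, z = 0.0000, p = 1.000000, fail to reject H0.


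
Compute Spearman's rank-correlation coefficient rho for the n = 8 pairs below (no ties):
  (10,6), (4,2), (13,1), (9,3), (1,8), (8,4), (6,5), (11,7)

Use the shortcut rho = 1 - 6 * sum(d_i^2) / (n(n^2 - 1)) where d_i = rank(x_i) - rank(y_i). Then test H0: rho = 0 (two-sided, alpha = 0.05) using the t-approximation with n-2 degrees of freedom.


Step 1: Rank x and y separately (midranks; no ties here).
rank(x): 10->6, 4->2, 13->8, 9->5, 1->1, 8->4, 6->3, 11->7
rank(y): 6->6, 2->2, 1->1, 3->3, 8->8, 4->4, 5->5, 7->7
Step 2: d_i = R_x(i) - R_y(i); compute d_i^2.
  (6-6)^2=0, (2-2)^2=0, (8-1)^2=49, (5-3)^2=4, (1-8)^2=49, (4-4)^2=0, (3-5)^2=4, (7-7)^2=0
sum(d^2) = 106.
Step 3: rho = 1 - 6*106 / (8*(8^2 - 1)) = 1 - 636/504 = -0.261905.
Step 4: Under H0, t = rho * sqrt((n-2)/(1-rho^2)) = -0.6647 ~ t(6).
Step 5: Two-sided p-value from the t-distribution with 6 df = 0.530923.
Step 6: alpha = 0.05. fail to reject H0.

rho = -0.2619, p = 0.530923, fail to reject H0 at alpha = 0.05.


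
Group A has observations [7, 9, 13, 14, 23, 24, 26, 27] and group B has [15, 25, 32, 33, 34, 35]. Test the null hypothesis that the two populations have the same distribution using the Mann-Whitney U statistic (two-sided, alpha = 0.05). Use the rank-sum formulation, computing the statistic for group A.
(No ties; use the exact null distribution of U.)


Step 1: Combine and sort all 14 observations; assign midranks.
sorted (value, group): (7,X), (9,X), (13,X), (14,X), (15,Y), (23,X), (24,X), (25,Y), (26,X), (27,X), (32,Y), (33,Y), (34,Y), (35,Y)
ranks: 7->1, 9->2, 13->3, 14->4, 15->5, 23->6, 24->7, 25->8, 26->9, 27->10, 32->11, 33->12, 34->13, 35->14
Step 2: Rank sum for X: R1 = 1 + 2 + 3 + 4 + 6 + 7 + 9 + 10 = 42.
Step 3: U_X = R1 - n1(n1+1)/2 = 42 - 8*9/2 = 42 - 36 = 6.
       U_Y = n1*n2 - U_X = 48 - 6 = 42.
Step 4: No ties, so the exact null distribution of U (based on enumerating the C(14,8) = 3003 equally likely rank assignments) gives the two-sided p-value.
Step 5: p-value = 0.019980; compare to alpha = 0.05. reject H0.

U_X = 6, p = 0.019980, reject H0 at alpha = 0.05.


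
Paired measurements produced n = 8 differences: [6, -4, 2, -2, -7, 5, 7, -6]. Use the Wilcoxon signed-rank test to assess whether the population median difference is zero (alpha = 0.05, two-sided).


Step 1: Drop any zero differences (none here) and take |d_i|.
|d| = [6, 4, 2, 2, 7, 5, 7, 6]
Step 2: Midrank |d_i| (ties get averaged ranks).
ranks: |6|->5.5, |4|->3, |2|->1.5, |2|->1.5, |7|->7.5, |5|->4, |7|->7.5, |6|->5.5
Step 3: Attach original signs; sum ranks with positive sign and with negative sign.
W+ = 5.5 + 1.5 + 4 + 7.5 = 18.5
W- = 3 + 1.5 + 7.5 + 5.5 = 17.5
(Check: W+ + W- = 36 should equal n(n+1)/2 = 36.)
Step 4: Test statistic W = min(W+, W-) = 17.5.
Step 5: Ties in |d|, so use the tie-corrected normal approximation.
        E[W] = n(n+1)/4 = 8*9/4 = 18.
        Tie groups: |d|=2 (t=2), |d|=6 (t=2), |d|=7 (t=2); sum(t^3 - t) = 18.
        Var[W] = n(n+1)(2n+1)/24 - sum(t^3-t)/48 = 1224/24 - 18/48 = 50.625.
        z = (W - E[W]) / sqrt(Var[W]) = (17.5 - 18) / 7.1151 = -0.0703.
        Two-sided p = 2*Phi(z) = 0.943977.
Step 6: alpha = 0.05. fail to reject H0.

W+ = 18.5, W- = 17.5, W = min = 17.5, p = 0.943977, fail to reject H0.


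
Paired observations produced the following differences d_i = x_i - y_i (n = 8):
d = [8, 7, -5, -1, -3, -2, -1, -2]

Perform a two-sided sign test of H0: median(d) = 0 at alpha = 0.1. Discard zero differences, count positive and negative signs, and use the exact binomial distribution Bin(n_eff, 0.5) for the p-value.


Step 1: Discard zero differences. Original n = 8; n_eff = number of nonzero differences = 8.
Nonzero differences (with sign): +8, +7, -5, -1, -3, -2, -1, -2
Step 2: Count signs: positive = 2, negative = 6.
Step 3: Under H0: P(positive) = 0.5, so the number of positives S ~ Bin(8, 0.5).
Step 4: Two-sided exact p-value = sum of Bin(8,0.5) probabilities at or below the observed probability = 0.289062.
Step 5: alpha = 0.1. fail to reject H0.

n_eff = 8, pos = 2, neg = 6, p = 0.289062, fail to reject H0.


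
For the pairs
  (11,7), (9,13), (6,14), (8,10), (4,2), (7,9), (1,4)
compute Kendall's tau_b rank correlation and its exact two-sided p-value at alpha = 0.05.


Step 1: Enumerate the 21 unordered pairs (i,j) with i<j and classify each by sign(x_j-x_i) * sign(y_j-y_i).
  (1,2):dx=-2,dy=+6->D; (1,3):dx=-5,dy=+7->D; (1,4):dx=-3,dy=+3->D; (1,5):dx=-7,dy=-5->C
  (1,6):dx=-4,dy=+2->D; (1,7):dx=-10,dy=-3->C; (2,3):dx=-3,dy=+1->D; (2,4):dx=-1,dy=-3->C
  (2,5):dx=-5,dy=-11->C; (2,6):dx=-2,dy=-4->C; (2,7):dx=-8,dy=-9->C; (3,4):dx=+2,dy=-4->D
  (3,5):dx=-2,dy=-12->C; (3,6):dx=+1,dy=-5->D; (3,7):dx=-5,dy=-10->C; (4,5):dx=-4,dy=-8->C
  (4,6):dx=-1,dy=-1->C; (4,7):dx=-7,dy=-6->C; (5,6):dx=+3,dy=+7->C; (5,7):dx=-3,dy=+2->D
  (6,7):dx=-6,dy=-5->C
Step 2: C = 13, D = 8, total pairs = 21.
Step 3: tau = (C - D)/(n(n-1)/2) = (13 - 8)/21 = 0.238095.
Step 4: Exact two-sided p-value (enumerate n! = 5040 permutations of y under H0): p = 0.561905.
Step 5: alpha = 0.05. fail to reject H0.

tau_b = 0.2381 (C=13, D=8), p = 0.561905, fail to reject H0.


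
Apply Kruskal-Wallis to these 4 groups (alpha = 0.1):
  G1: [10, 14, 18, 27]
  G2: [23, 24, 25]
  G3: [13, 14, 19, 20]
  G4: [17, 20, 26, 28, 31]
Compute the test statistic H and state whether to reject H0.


Step 1: Combine all N = 16 observations and assign midranks.
sorted (value, group, rank): (10,G1,1), (13,G3,2), (14,G1,3.5), (14,G3,3.5), (17,G4,5), (18,G1,6), (19,G3,7), (20,G3,8.5), (20,G4,8.5), (23,G2,10), (24,G2,11), (25,G2,12), (26,G4,13), (27,G1,14), (28,G4,15), (31,G4,16)
Step 2: Sum ranks within each group.
R_1 = 24.5 (n_1 = 4)
R_2 = 33 (n_2 = 3)
R_3 = 21 (n_3 = 4)
R_4 = 57.5 (n_4 = 5)
Step 3: H = 12/(N(N+1)) * sum(R_i^2/n_i) - 3(N+1)
     = 12/(16*17) * (24.5^2/4 + 33^2/3 + 21^2/4 + 57.5^2/5) - 3*17
     = 0.044118 * 1284.56 - 51
     = 5.671875.
Step 4: Ties present; correction factor C = 1 - 12/(16^3 - 16) = 0.997059. Corrected H = 5.671875 / 0.997059 = 5.688606.
Step 5: Under H0, H ~ chi^2(3); p-value = 0.127783.
Step 6: alpha = 0.1. fail to reject H0.

H = 5.6886, df = 3, p = 0.127783, fail to reject H0.


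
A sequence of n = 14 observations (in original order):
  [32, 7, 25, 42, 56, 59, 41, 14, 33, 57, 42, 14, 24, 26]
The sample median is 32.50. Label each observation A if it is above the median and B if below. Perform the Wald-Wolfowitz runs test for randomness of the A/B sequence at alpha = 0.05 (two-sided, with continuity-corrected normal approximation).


Step 1: Compute median = 32.50; label A = above, B = below.
Labels in order: BBBAAAABAAABBB  (n_A = 7, n_B = 7)
Step 2: Count runs R = 5.
Step 3: Under H0 (random ordering), E[R] = 2*n_A*n_B/(n_A+n_B) + 1 = 2*7*7/14 + 1 = 8.0000.
        Var[R] = 2*n_A*n_B*(2*n_A*n_B - n_A - n_B) / ((n_A+n_B)^2 * (n_A+n_B-1)) = 8232/2548 = 3.2308.
        SD[R] = 1.7974.
Step 4: Continuity-corrected z = (R + 0.5 - E[R]) / SD[R] = (5 + 0.5 - 8.0000) / 1.7974 = -1.3909.
Step 5: Two-sided p-value via normal approximation = 2*(1 - Phi(|z|)) = 0.164264.
Step 6: alpha = 0.05. fail to reject H0.

R = 5, z = -1.3909, p = 0.164264, fail to reject H0.


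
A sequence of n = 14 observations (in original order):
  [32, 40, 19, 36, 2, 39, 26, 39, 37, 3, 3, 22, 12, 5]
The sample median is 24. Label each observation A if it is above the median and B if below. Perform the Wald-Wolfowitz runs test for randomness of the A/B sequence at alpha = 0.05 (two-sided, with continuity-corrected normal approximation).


Step 1: Compute median = 24; label A = above, B = below.
Labels in order: AABABAAAABBBBB  (n_A = 7, n_B = 7)
Step 2: Count runs R = 6.
Step 3: Under H0 (random ordering), E[R] = 2*n_A*n_B/(n_A+n_B) + 1 = 2*7*7/14 + 1 = 8.0000.
        Var[R] = 2*n_A*n_B*(2*n_A*n_B - n_A - n_B) / ((n_A+n_B)^2 * (n_A+n_B-1)) = 8232/2548 = 3.2308.
        SD[R] = 1.7974.
Step 4: Continuity-corrected z = (R + 0.5 - E[R]) / SD[R] = (6 + 0.5 - 8.0000) / 1.7974 = -0.8345.
Step 5: Two-sided p-value via normal approximation = 2*(1 - Phi(|z|)) = 0.403986.
Step 6: alpha = 0.05. fail to reject H0.

R = 6, z = -0.8345, p = 0.403986, fail to reject H0.


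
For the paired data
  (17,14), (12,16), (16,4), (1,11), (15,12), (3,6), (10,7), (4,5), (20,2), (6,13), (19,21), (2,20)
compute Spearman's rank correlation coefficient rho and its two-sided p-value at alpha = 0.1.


Step 1: Rank x and y separately (midranks; no ties here).
rank(x): 17->10, 12->7, 16->9, 1->1, 15->8, 3->3, 10->6, 4->4, 20->12, 6->5, 19->11, 2->2
rank(y): 14->9, 16->10, 4->2, 11->6, 12->7, 6->4, 7->5, 5->3, 2->1, 13->8, 21->12, 20->11
Step 2: d_i = R_x(i) - R_y(i); compute d_i^2.
  (10-9)^2=1, (7-10)^2=9, (9-2)^2=49, (1-6)^2=25, (8-7)^2=1, (3-4)^2=1, (6-5)^2=1, (4-3)^2=1, (12-1)^2=121, (5-8)^2=9, (11-12)^2=1, (2-11)^2=81
sum(d^2) = 300.
Step 3: rho = 1 - 6*300 / (12*(12^2 - 1)) = 1 - 1800/1716 = -0.048951.
Step 4: Under H0, t = rho * sqrt((n-2)/(1-rho^2)) = -0.1550 ~ t(10).
Step 5: Two-sided p-value from the t-distribution with 10 df = 0.879919.
Step 6: alpha = 0.1. fail to reject H0.

rho = -0.0490, p = 0.879919, fail to reject H0 at alpha = 0.1.


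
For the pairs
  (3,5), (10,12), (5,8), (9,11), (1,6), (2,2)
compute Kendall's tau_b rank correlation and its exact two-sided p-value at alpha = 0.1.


Step 1: Enumerate the 15 unordered pairs (i,j) with i<j and classify each by sign(x_j-x_i) * sign(y_j-y_i).
  (1,2):dx=+7,dy=+7->C; (1,3):dx=+2,dy=+3->C; (1,4):dx=+6,dy=+6->C; (1,5):dx=-2,dy=+1->D
  (1,6):dx=-1,dy=-3->C; (2,3):dx=-5,dy=-4->C; (2,4):dx=-1,dy=-1->C; (2,5):dx=-9,dy=-6->C
  (2,6):dx=-8,dy=-10->C; (3,4):dx=+4,dy=+3->C; (3,5):dx=-4,dy=-2->C; (3,6):dx=-3,dy=-6->C
  (4,5):dx=-8,dy=-5->C; (4,6):dx=-7,dy=-9->C; (5,6):dx=+1,dy=-4->D
Step 2: C = 13, D = 2, total pairs = 15.
Step 3: tau = (C - D)/(n(n-1)/2) = (13 - 2)/15 = 0.733333.
Step 4: Exact two-sided p-value (enumerate n! = 720 permutations of y under H0): p = 0.055556.
Step 5: alpha = 0.1. reject H0.

tau_b = 0.7333 (C=13, D=2), p = 0.055556, reject H0.


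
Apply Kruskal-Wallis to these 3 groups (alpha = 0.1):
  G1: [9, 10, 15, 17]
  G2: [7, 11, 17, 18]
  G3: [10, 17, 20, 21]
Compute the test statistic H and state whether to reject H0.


Step 1: Combine all N = 12 observations and assign midranks.
sorted (value, group, rank): (7,G2,1), (9,G1,2), (10,G1,3.5), (10,G3,3.5), (11,G2,5), (15,G1,6), (17,G1,8), (17,G2,8), (17,G3,8), (18,G2,10), (20,G3,11), (21,G3,12)
Step 2: Sum ranks within each group.
R_1 = 19.5 (n_1 = 4)
R_2 = 24 (n_2 = 4)
R_3 = 34.5 (n_3 = 4)
Step 3: H = 12/(N(N+1)) * sum(R_i^2/n_i) - 3(N+1)
     = 12/(12*13) * (19.5^2/4 + 24^2/4 + 34.5^2/4) - 3*13
     = 0.076923 * 536.625 - 39
     = 2.278846.
Step 4: Ties present; correction factor C = 1 - 30/(12^3 - 12) = 0.982517. Corrected H = 2.278846 / 0.982517 = 2.319395.
Step 5: Under H0, H ~ chi^2(2); p-value = 0.313581.
Step 6: alpha = 0.1. fail to reject H0.

H = 2.3194, df = 2, p = 0.313581, fail to reject H0.


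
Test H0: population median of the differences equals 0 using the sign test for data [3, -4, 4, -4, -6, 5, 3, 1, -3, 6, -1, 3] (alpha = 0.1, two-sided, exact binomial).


Step 1: Discard zero differences. Original n = 12; n_eff = number of nonzero differences = 12.
Nonzero differences (with sign): +3, -4, +4, -4, -6, +5, +3, +1, -3, +6, -1, +3
Step 2: Count signs: positive = 7, negative = 5.
Step 3: Under H0: P(positive) = 0.5, so the number of positives S ~ Bin(12, 0.5).
Step 4: Two-sided exact p-value = sum of Bin(12,0.5) probabilities at or below the observed probability = 0.774414.
Step 5: alpha = 0.1. fail to reject H0.

n_eff = 12, pos = 7, neg = 5, p = 0.774414, fail to reject H0.


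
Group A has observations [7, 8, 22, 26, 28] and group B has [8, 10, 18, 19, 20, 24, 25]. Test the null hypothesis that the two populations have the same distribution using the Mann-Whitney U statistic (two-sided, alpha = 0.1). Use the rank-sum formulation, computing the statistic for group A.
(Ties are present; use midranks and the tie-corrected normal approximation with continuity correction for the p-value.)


Step 1: Combine and sort all 12 observations; assign midranks.
sorted (value, group): (7,X), (8,X), (8,Y), (10,Y), (18,Y), (19,Y), (20,Y), (22,X), (24,Y), (25,Y), (26,X), (28,X)
ranks: 7->1, 8->2.5, 8->2.5, 10->4, 18->5, 19->6, 20->7, 22->8, 24->9, 25->10, 26->11, 28->12
Step 2: Rank sum for X: R1 = 1 + 2.5 + 8 + 11 + 12 = 34.5.
Step 3: U_X = R1 - n1(n1+1)/2 = 34.5 - 5*6/2 = 34.5 - 15 = 19.5.
       U_Y = n1*n2 - U_X = 35 - 19.5 = 15.5.
Step 4: Ties are present, so use the tie-corrected normal approximation (with continuity correction) for the p-value.
Step 5: p-value = 0.807210; compare to alpha = 0.1. fail to reject H0.

U_X = 19.5, p = 0.807210, fail to reject H0 at alpha = 0.1.


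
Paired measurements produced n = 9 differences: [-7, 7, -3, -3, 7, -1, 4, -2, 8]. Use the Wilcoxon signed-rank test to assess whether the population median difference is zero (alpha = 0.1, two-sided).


Step 1: Drop any zero differences (none here) and take |d_i|.
|d| = [7, 7, 3, 3, 7, 1, 4, 2, 8]
Step 2: Midrank |d_i| (ties get averaged ranks).
ranks: |7|->7, |7|->7, |3|->3.5, |3|->3.5, |7|->7, |1|->1, |4|->5, |2|->2, |8|->9
Step 3: Attach original signs; sum ranks with positive sign and with negative sign.
W+ = 7 + 7 + 5 + 9 = 28
W- = 7 + 3.5 + 3.5 + 1 + 2 = 17
(Check: W+ + W- = 45 should equal n(n+1)/2 = 45.)
Step 4: Test statistic W = min(W+, W-) = 17.
Step 5: Ties in |d|, so use the tie-corrected normal approximation.
        E[W] = n(n+1)/4 = 9*10/4 = 22.5.
        Tie groups: |d|=3 (t=2), |d|=7 (t=3); sum(t^3 - t) = 30.
        Var[W] = n(n+1)(2n+1)/24 - sum(t^3-t)/48 = 1710/24 - 30/48 = 70.625.
        z = (W - E[W]) / sqrt(Var[W]) = (17 - 22.5) / 8.4039 = -0.6545.
        Two-sided p = 2*Phi(z) = 0.512815.
Step 6: alpha = 0.1. fail to reject H0.

W+ = 28, W- = 17, W = min = 17, p = 0.512815, fail to reject H0.
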